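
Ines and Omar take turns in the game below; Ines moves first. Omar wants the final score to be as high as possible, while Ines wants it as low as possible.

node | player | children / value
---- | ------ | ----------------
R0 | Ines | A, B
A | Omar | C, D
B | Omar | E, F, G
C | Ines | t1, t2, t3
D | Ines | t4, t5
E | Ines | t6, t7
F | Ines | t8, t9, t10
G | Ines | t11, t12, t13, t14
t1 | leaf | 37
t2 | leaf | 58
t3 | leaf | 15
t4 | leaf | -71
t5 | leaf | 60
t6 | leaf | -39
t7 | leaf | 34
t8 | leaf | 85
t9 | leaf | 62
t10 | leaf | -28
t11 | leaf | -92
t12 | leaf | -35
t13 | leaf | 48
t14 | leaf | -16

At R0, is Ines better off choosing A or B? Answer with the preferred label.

B

C (Ines): min(37, 58, 15) = 15
D (Ines): min(-71, 60) = -71
A (Omar): max(15, -71) = 15
E (Ines): min(-39, 34) = -39
F (Ines): min(85, 62, -28) = -28
G (Ines): min(-92, -35, 48, -16) = -92
B (Omar): max(-39, -28, -92) = -28
Ines prefers the lower value; A=15, B=-28. B is better since -28 < 15.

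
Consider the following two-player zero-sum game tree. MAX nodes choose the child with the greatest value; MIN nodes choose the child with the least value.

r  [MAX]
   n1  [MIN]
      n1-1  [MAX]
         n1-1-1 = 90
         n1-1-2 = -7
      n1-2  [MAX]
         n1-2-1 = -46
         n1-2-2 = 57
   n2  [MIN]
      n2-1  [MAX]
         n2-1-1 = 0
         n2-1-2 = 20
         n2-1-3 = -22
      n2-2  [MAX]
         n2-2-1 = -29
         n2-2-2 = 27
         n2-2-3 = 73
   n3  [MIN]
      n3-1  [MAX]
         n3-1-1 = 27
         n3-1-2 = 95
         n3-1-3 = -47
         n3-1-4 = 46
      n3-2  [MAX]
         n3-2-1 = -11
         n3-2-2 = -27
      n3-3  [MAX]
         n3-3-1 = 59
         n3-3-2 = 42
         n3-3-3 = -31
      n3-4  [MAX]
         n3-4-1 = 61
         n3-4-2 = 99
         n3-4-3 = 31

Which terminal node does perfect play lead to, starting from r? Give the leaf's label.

n1-2-2

n1-1 (MAX): max(90, -7) = 90
n1-2 (MAX): max(-46, 57) = 57
n1 (MIN): min(90, 57) = 57
n2-1 (MAX): max(0, 20, -22) = 20
n2-2 (MAX): max(-29, 27, 73) = 73
n2 (MIN): min(20, 73) = 20
n3-1 (MAX): max(27, 95, -47, 46) = 95
n3-2 (MAX): max(-11, -27) = -11
n3-3 (MAX): max(59, 42, -31) = 59
n3-4 (MAX): max(61, 99, 31) = 99
n3 (MIN): min(95, -11, 59, 99) = -11
r (MAX): max(57, 20, -11) = 57
At r, MAX picks n1 (highest: 57).
At n1, MIN picks n1-2 (lowest: 57).
At n1-2, MAX picks n1-2-2 (highest: 57).
Terminal value 57.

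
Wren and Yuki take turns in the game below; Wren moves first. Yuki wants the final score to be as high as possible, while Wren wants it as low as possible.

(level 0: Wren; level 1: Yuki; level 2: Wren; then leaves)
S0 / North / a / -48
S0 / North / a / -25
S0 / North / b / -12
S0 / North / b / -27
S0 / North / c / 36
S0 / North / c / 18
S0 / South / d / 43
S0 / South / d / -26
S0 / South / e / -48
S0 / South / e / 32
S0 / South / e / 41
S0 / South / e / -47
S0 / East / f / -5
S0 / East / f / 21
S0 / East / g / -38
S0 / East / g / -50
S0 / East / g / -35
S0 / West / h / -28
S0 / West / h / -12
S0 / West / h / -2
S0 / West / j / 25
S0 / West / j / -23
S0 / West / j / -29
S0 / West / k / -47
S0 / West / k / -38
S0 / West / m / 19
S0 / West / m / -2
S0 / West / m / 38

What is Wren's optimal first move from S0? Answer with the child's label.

South

a (Wren): min(-48, -25) = -48
b (Wren): min(-12, -27) = -27
c (Wren): min(36, 18) = 18
North (Yuki): max(-48, -27, 18) = 18
d (Wren): min(43, -26) = -26
e (Wren): min(-48, 32, 41, -47) = -48
South (Yuki): max(-26, -48) = -26
f (Wren): min(-5, 21) = -5
g (Wren): min(-38, -50, -35) = -50
East (Yuki): max(-5, -50) = -5
h (Wren): min(-28, -12, -2) = -28
j (Wren): min(25, -23, -29) = -29
k (Wren): min(-47, -38) = -47
m (Wren): min(19, -2, 38) = -2
West (Yuki): max(-28, -29, -47, -2) = -2
S0 (Wren): min(18, -26, -5, -2) = -26
Wren at S0 wants the lowest of {North=18, South=-26, East=-5, West=-2}, so chooses South.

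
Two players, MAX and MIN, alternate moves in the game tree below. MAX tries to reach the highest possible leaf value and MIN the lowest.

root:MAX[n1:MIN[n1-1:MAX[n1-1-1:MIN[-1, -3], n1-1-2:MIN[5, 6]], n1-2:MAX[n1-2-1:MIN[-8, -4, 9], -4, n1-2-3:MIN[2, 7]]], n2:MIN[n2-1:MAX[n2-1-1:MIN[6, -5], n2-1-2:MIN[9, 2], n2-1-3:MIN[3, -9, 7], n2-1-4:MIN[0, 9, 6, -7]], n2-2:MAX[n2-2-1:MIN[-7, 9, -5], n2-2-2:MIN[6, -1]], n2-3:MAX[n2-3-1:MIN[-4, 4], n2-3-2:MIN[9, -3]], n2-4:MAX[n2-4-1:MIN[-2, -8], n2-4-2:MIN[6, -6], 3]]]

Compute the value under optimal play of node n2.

n2-1-1 (MIN): min(6, -5) = -5
n2-1-2 (MIN): min(9, 2) = 2
n2-1-3 (MIN): min(3, -9, 7) = -9
n2-1-4 (MIN): min(0, 9, 6, -7) = -7
n2-1 (MAX): max(-5, 2, -9, -7) = 2
n2-2-1 (MIN): min(-7, 9, -5) = -7
n2-2-2 (MIN): min(6, -1) = -1
n2-2 (MAX): max(-7, -1) = -1
n2-3-1 (MIN): min(-4, 4) = -4
n2-3-2 (MIN): min(9, -3) = -3
n2-3 (MAX): max(-4, -3) = -3
n2-4-1 (MIN): min(-2, -8) = -8
n2-4-2 (MIN): min(6, -6) = -6
n2-4 (MAX): max(-8, -6, 3) = 3
n2 (MIN): min(2, -1, -3, 3) = -3

-3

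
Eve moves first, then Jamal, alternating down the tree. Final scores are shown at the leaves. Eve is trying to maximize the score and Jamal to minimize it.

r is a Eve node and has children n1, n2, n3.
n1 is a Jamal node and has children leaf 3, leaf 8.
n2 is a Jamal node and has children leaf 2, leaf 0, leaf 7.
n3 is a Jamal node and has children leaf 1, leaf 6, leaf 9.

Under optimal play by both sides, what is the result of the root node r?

n1 (Jamal): min(3, 8) = 3
n2 (Jamal): min(2, 0, 7) = 0
n3 (Jamal): min(1, 6, 9) = 1
r (Eve): max(3, 0, 1) = 3

3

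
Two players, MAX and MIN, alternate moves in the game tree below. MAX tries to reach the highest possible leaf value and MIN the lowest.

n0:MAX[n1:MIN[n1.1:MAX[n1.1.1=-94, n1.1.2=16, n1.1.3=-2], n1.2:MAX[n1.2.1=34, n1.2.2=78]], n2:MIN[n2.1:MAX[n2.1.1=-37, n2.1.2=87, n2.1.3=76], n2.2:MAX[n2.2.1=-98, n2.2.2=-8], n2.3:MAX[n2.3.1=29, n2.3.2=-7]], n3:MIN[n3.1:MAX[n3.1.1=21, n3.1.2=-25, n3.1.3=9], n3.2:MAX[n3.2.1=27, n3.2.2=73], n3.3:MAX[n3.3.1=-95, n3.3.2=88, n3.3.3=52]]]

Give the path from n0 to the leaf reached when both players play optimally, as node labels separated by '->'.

n0 -> n3 -> n3.1 -> n3.1.1

n1.1 (MAX): max(-94, 16, -2) = 16
n1.2 (MAX): max(34, 78) = 78
n1 (MIN): min(16, 78) = 16
n2.1 (MAX): max(-37, 87, 76) = 87
n2.2 (MAX): max(-98, -8) = -8
n2.3 (MAX): max(29, -7) = 29
n2 (MIN): min(87, -8, 29) = -8
n3.1 (MAX): max(21, -25, 9) = 21
n3.2 (MAX): max(27, 73) = 73
n3.3 (MAX): max(-95, 88, 52) = 88
n3 (MIN): min(21, 73, 88) = 21
n0 (MAX): max(16, -8, 21) = 21
At n0, MAX picks n3 (highest: 21).
At n3, MIN picks n3.1 (lowest: 21).
At n3.1, MAX picks n3.1.1 (highest: 21).
Terminal value 21.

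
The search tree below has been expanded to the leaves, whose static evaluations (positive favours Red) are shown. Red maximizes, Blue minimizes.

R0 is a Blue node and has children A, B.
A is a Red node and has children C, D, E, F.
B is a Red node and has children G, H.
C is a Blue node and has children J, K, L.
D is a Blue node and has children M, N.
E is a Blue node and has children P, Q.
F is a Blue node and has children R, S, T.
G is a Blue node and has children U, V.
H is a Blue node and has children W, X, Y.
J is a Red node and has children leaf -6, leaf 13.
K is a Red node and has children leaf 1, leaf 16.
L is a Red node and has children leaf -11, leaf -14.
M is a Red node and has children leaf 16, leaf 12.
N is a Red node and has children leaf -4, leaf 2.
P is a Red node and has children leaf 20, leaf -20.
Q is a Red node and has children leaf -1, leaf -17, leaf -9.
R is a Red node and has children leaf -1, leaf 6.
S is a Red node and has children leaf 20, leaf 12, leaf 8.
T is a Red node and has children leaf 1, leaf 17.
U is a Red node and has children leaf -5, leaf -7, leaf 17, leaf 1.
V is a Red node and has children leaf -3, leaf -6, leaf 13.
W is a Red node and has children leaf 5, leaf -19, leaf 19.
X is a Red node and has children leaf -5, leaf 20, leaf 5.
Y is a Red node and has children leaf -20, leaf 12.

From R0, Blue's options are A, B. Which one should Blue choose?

A

J (Red): max(-6, 13) = 13
K (Red): max(1, 16) = 16
L (Red): max(-11, -14) = -11
C (Blue): min(13, 16, -11) = -11
M (Red): max(16, 12) = 16
N (Red): max(-4, 2) = 2
D (Blue): min(16, 2) = 2
P (Red): max(20, -20) = 20
Q (Red): max(-1, -17, -9) = -1
E (Blue): min(20, -1) = -1
R (Red): max(-1, 6) = 6
S (Red): max(20, 12, 8) = 20
T (Red): max(1, 17) = 17
F (Blue): min(6, 20, 17) = 6
A (Red): max(-11, 2, -1, 6) = 6
U (Red): max(-5, -7, 17, 1) = 17
V (Red): max(-3, -6, 13) = 13
G (Blue): min(17, 13) = 13
W (Red): max(5, -19, 19) = 19
X (Red): max(-5, 20, 5) = 20
Y (Red): max(-20, 12) = 12
H (Blue): min(19, 20, 12) = 12
B (Red): max(13, 12) = 13
R0 (Blue): min(6, 13) = 6
Blue at R0 wants the lowest of {A=6, B=13}, so chooses A.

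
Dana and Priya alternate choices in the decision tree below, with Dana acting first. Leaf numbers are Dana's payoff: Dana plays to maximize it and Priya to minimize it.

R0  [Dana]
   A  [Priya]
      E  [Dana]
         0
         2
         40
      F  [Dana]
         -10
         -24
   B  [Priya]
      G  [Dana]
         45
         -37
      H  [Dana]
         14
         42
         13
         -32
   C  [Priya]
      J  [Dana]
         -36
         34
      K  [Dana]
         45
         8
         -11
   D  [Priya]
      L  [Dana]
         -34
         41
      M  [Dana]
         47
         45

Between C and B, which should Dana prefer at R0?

J (Dana): max(-36, 34) = 34
K (Dana): max(45, 8, -11) = 45
C (Priya): min(34, 45) = 34
G (Dana): max(45, -37) = 45
H (Dana): max(14, 42, 13, -32) = 42
B (Priya): min(45, 42) = 42
Dana prefers the higher value; C=34, B=42. B is better since 42 > 34.

B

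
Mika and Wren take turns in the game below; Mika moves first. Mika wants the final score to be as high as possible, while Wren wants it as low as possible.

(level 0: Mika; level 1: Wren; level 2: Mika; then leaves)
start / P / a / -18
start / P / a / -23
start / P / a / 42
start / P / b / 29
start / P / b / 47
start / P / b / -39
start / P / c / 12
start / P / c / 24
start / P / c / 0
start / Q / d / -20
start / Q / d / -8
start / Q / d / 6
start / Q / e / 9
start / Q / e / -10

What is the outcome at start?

24

a (Mika): max(-18, -23, 42) = 42
b (Mika): max(29, 47, -39) = 47
c (Mika): max(12, 24, 0) = 24
P (Wren): min(42, 47, 24) = 24
d (Mika): max(-20, -8, 6) = 6
e (Mika): max(9, -10) = 9
Q (Wren): min(6, 9) = 6
start (Mika): max(24, 6) = 24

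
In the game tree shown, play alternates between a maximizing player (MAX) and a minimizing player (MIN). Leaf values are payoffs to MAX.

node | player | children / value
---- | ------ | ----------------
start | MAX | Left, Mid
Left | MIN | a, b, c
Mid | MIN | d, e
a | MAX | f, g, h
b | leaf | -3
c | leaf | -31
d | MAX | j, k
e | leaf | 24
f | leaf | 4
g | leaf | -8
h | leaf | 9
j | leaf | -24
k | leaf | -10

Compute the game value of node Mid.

-10

d (MAX): max(-24, -10) = -10
Mid (MIN): min(-10, 24) = -10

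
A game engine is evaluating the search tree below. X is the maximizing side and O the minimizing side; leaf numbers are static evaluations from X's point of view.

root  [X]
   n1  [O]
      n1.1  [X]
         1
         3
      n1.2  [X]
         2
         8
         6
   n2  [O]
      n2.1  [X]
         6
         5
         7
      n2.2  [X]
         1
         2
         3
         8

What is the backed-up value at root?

7

n1.1 (X): max(1, 3) = 3
n1.2 (X): max(2, 8, 6) = 8
n1 (O): min(3, 8) = 3
n2.1 (X): max(6, 5, 7) = 7
n2.2 (X): max(1, 2, 3, 8) = 8
n2 (O): min(7, 8) = 7
root (X): max(3, 7) = 7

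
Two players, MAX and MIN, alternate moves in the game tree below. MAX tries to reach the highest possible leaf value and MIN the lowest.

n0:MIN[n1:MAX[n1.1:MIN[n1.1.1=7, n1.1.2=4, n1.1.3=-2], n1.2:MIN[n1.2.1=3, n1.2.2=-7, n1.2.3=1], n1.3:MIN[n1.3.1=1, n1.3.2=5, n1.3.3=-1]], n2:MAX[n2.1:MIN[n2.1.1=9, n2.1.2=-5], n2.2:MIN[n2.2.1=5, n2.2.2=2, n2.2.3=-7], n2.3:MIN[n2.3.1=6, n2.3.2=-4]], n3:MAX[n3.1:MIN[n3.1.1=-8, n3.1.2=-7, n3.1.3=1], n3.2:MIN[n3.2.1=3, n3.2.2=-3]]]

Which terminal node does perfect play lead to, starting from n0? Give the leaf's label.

n2.3.2

n1.1 (MIN): min(7, 4, -2) = -2
n1.2 (MIN): min(3, -7, 1) = -7
n1.3 (MIN): min(1, 5, -1) = -1
n1 (MAX): max(-2, -7, -1) = -1
n2.1 (MIN): min(9, -5) = -5
n2.2 (MIN): min(5, 2, -7) = -7
n2.3 (MIN): min(6, -4) = -4
n2 (MAX): max(-5, -7, -4) = -4
n3.1 (MIN): min(-8, -7, 1) = -8
n3.2 (MIN): min(3, -3) = -3
n3 (MAX): max(-8, -3) = -3
n0 (MIN): min(-1, -4, -3) = -4
At n0, MIN picks n2 (lowest: -4).
At n2, MAX picks n2.3 (highest: -4).
At n2.3, MIN picks n2.3.2 (lowest: -4).
Terminal value -4.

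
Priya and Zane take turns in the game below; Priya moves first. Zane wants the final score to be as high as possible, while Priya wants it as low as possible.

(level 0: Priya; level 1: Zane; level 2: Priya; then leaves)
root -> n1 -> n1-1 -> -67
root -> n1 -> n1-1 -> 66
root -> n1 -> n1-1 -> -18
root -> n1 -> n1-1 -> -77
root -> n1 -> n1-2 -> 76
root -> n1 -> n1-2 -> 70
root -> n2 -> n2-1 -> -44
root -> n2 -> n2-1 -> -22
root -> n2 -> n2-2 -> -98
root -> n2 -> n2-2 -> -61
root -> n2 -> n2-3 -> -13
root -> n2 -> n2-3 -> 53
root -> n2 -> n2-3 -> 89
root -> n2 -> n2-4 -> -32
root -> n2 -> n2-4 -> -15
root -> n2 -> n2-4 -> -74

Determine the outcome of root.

-13

n1-1 (Priya): min(-67, 66, -18, -77) = -77
n1-2 (Priya): min(76, 70) = 70
n1 (Zane): max(-77, 70) = 70
n2-1 (Priya): min(-44, -22) = -44
n2-2 (Priya): min(-98, -61) = -98
n2-3 (Priya): min(-13, 53, 89) = -13
n2-4 (Priya): min(-32, -15, -74) = -74
n2 (Zane): max(-44, -98, -13, -74) = -13
root (Priya): min(70, -13) = -13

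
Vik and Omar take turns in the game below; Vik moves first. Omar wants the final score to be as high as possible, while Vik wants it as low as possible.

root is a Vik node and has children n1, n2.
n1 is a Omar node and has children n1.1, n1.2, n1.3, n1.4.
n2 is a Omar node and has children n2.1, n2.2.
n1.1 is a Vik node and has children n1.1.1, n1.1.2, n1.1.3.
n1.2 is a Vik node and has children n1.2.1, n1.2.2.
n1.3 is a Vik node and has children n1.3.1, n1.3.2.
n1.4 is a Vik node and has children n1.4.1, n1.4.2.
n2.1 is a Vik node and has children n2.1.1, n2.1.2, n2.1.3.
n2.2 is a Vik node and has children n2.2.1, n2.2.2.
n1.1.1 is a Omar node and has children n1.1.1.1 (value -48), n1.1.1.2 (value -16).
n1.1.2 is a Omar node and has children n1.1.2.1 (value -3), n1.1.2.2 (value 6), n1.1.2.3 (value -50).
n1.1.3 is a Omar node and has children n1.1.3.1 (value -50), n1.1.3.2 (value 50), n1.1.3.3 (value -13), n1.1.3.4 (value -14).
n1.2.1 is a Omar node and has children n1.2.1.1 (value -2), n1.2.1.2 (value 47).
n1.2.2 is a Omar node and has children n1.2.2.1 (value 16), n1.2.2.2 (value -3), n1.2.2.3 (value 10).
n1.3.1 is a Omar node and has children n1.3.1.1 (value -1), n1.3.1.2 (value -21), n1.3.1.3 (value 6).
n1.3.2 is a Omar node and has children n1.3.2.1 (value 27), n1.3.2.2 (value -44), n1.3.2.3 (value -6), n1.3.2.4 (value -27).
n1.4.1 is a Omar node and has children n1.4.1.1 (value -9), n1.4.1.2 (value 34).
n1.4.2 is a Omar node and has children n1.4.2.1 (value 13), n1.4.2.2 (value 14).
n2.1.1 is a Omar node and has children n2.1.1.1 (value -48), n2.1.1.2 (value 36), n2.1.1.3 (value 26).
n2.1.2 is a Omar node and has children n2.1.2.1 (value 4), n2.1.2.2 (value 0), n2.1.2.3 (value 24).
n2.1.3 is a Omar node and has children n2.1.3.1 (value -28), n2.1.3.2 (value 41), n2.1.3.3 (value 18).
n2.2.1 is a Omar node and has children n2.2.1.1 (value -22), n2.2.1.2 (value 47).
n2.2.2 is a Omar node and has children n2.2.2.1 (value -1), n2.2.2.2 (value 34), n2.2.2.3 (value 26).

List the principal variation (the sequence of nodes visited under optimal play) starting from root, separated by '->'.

root -> n1 -> n1.2 -> n1.2.2 -> n1.2.2.1

n1.1.1 (Omar): max(-48, -16) = -16
n1.1.2 (Omar): max(-3, 6, -50) = 6
n1.1.3 (Omar): max(-50, 50, -13, -14) = 50
n1.1 (Vik): min(-16, 6, 50) = -16
n1.2.1 (Omar): max(-2, 47) = 47
n1.2.2 (Omar): max(16, -3, 10) = 16
n1.2 (Vik): min(47, 16) = 16
n1.3.1 (Omar): max(-1, -21, 6) = 6
n1.3.2 (Omar): max(27, -44, -6, -27) = 27
n1.3 (Vik): min(6, 27) = 6
n1.4.1 (Omar): max(-9, 34) = 34
n1.4.2 (Omar): max(13, 14) = 14
n1.4 (Vik): min(34, 14) = 14
n1 (Omar): max(-16, 16, 6, 14) = 16
n2.1.1 (Omar): max(-48, 36, 26) = 36
n2.1.2 (Omar): max(4, 0, 24) = 24
n2.1.3 (Omar): max(-28, 41, 18) = 41
n2.1 (Vik): min(36, 24, 41) = 24
n2.2.1 (Omar): max(-22, 47) = 47
n2.2.2 (Omar): max(-1, 34, 26) = 34
n2.2 (Vik): min(47, 34) = 34
n2 (Omar): max(24, 34) = 34
root (Vik): min(16, 34) = 16
At root, Vik picks n1 (lowest: 16).
At n1, Omar picks n1.2 (highest: 16).
At n1.2, Vik picks n1.2.2 (lowest: 16).
At n1.2.2, Omar picks n1.2.2.1 (highest: 16).
Terminal value 16.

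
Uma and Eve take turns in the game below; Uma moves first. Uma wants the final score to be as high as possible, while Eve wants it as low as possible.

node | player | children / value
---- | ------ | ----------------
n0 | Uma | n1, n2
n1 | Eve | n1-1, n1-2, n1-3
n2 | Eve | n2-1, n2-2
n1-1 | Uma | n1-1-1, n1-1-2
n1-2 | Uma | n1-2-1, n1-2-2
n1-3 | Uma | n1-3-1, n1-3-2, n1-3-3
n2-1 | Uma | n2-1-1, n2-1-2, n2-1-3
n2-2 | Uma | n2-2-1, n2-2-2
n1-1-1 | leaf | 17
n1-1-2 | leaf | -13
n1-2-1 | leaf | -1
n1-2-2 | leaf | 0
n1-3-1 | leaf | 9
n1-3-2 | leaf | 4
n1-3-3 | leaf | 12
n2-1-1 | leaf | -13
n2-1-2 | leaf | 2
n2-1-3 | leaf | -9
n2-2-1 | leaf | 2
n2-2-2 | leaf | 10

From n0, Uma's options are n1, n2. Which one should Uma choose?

n1-1 (Uma): max(17, -13) = 17
n1-2 (Uma): max(-1, 0) = 0
n1-3 (Uma): max(9, 4, 12) = 12
n1 (Eve): min(17, 0, 12) = 0
n2-1 (Uma): max(-13, 2, -9) = 2
n2-2 (Uma): max(2, 10) = 10
n2 (Eve): min(2, 10) = 2
n0 (Uma): max(0, 2) = 2
Uma at n0 wants the highest of {n1=0, n2=2}, so chooses n2.

n2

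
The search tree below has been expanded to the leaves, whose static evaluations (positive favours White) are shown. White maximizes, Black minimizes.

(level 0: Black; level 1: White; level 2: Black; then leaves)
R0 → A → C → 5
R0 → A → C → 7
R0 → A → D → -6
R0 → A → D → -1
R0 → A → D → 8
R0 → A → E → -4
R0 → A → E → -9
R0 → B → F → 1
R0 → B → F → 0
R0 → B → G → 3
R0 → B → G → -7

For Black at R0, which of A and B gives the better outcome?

C (Black): min(5, 7) = 5
D (Black): min(-6, -1, 8) = -6
E (Black): min(-4, -9) = -9
A (White): max(5, -6, -9) = 5
F (Black): min(1, 0) = 0
G (Black): min(3, -7) = -7
B (White): max(0, -7) = 0
Black prefers the lower value; A=5, B=0. B is better since 0 < 5.

B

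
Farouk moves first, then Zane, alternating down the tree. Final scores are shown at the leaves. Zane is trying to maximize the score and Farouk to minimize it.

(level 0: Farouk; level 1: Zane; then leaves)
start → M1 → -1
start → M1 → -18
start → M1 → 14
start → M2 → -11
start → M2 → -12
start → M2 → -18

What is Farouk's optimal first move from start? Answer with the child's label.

M2

M1 (Zane): max(-1, -18, 14) = 14
M2 (Zane): max(-11, -12, -18) = -11
start (Farouk): min(14, -11) = -11
Farouk at start wants the lowest of {M1=14, M2=-11}, so chooses M2.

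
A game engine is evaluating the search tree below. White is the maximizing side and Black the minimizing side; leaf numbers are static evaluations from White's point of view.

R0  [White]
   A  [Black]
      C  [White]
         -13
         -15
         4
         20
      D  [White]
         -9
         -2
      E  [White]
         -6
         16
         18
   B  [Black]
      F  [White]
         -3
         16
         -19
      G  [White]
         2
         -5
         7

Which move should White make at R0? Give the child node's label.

C (White): max(-13, -15, 4, 20) = 20
D (White): max(-9, -2) = -2
E (White): max(-6, 16, 18) = 18
A (Black): min(20, -2, 18) = -2
F (White): max(-3, 16, -19) = 16
G (White): max(2, -5, 7) = 7
B (Black): min(16, 7) = 7
R0 (White): max(-2, 7) = 7
White at R0 wants the highest of {A=-2, B=7}, so chooses B.

B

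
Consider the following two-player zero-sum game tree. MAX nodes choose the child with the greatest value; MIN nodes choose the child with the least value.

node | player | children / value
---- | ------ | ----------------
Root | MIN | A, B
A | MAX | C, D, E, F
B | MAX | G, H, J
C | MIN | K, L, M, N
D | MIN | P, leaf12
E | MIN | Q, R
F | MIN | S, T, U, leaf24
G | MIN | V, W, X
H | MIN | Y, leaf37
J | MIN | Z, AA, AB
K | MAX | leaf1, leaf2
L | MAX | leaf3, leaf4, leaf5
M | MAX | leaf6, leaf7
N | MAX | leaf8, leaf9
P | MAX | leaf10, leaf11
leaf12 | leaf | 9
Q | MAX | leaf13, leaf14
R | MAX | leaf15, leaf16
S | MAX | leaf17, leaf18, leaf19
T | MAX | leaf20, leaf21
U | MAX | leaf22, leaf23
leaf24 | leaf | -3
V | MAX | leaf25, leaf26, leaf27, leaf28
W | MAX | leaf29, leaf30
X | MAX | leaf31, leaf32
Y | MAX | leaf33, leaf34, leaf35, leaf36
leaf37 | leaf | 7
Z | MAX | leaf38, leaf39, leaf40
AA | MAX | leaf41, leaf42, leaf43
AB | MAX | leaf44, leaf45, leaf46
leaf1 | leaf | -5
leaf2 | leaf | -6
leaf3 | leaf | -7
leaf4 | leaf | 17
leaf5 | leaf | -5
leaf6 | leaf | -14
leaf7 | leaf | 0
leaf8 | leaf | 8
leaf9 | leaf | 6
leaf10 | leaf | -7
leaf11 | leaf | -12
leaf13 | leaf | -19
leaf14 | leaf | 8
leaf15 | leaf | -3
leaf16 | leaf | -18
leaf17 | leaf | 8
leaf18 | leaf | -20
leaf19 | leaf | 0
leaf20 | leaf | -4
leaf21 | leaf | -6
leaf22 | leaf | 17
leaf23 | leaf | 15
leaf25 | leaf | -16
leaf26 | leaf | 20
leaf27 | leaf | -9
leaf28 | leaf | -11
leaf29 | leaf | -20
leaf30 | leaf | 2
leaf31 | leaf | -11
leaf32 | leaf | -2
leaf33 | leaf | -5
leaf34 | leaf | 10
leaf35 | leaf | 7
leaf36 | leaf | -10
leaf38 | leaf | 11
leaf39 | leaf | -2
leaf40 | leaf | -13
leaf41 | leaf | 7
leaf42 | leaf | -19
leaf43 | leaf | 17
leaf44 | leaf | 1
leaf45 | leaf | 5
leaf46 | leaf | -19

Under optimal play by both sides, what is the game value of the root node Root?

K (MAX): max(-5, -6) = -5
L (MAX): max(-7, 17, -5) = 17
M (MAX): max(-14, 0) = 0
N (MAX): max(8, 6) = 8
C (MIN): min(-5, 17, 0, 8) = -5
P (MAX): max(-7, -12) = -7
D (MIN): min(-7, 9) = -7
Q (MAX): max(-19, 8) = 8
R (MAX): max(-3, -18) = -3
E (MIN): min(8, -3) = -3
S (MAX): max(8, -20, 0) = 8
T (MAX): max(-4, -6) = -4
U (MAX): max(17, 15) = 17
F (MIN): min(8, -4, 17, -3) = -4
A (MAX): max(-5, -7, -3, -4) = -3
V (MAX): max(-16, 20, -9, -11) = 20
W (MAX): max(-20, 2) = 2
X (MAX): max(-11, -2) = -2
G (MIN): min(20, 2, -2) = -2
Y (MAX): max(-5, 10, 7, -10) = 10
H (MIN): min(10, 7) = 7
Z (MAX): max(11, -2, -13) = 11
AA (MAX): max(7, -19, 17) = 17
AB (MAX): max(1, 5, -19) = 5
J (MIN): min(11, 17, 5) = 5
B (MAX): max(-2, 7, 5) = 7
Root (MIN): min(-3, 7) = -3

-3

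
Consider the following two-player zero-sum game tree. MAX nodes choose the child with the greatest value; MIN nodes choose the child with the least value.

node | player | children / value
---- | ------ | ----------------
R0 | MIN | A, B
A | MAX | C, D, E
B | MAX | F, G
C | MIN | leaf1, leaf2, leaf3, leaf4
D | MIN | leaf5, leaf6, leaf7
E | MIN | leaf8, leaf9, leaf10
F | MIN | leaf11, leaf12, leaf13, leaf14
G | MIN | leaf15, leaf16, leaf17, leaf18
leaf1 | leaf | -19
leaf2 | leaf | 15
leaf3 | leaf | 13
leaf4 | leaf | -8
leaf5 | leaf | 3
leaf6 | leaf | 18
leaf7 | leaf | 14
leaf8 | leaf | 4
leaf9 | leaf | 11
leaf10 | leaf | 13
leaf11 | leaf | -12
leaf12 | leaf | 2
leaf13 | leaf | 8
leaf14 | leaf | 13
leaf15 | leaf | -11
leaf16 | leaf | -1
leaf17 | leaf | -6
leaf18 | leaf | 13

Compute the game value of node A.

C (MIN): min(-19, 15, 13, -8) = -19
D (MIN): min(3, 18, 14) = 3
E (MIN): min(4, 11, 13) = 4
A (MAX): max(-19, 3, 4) = 4

4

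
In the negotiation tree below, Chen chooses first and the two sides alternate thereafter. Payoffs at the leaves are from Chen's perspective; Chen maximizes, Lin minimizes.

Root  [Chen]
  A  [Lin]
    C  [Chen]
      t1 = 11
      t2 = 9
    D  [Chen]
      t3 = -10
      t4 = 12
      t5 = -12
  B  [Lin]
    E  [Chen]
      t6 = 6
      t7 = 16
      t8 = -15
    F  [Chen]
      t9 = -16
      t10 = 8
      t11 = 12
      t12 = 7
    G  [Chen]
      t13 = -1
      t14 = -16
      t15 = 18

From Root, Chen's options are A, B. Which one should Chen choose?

C (Chen): max(11, 9) = 11
D (Chen): max(-10, 12, -12) = 12
A (Lin): min(11, 12) = 11
E (Chen): max(6, 16, -15) = 16
F (Chen): max(-16, 8, 12, 7) = 12
G (Chen): max(-1, -16, 18) = 18
B (Lin): min(16, 12, 18) = 12
Root (Chen): max(11, 12) = 12
Chen at Root wants the highest of {A=11, B=12}, so chooses B.

B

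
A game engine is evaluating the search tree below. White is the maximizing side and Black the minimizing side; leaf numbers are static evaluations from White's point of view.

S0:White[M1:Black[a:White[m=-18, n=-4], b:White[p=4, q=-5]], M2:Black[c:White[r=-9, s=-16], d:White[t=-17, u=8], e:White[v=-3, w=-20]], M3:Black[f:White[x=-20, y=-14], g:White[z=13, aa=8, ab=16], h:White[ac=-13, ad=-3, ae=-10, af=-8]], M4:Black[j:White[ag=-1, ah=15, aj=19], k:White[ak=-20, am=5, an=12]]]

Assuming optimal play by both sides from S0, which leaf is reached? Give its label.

a (White): max(-18, -4) = -4
b (White): max(4, -5) = 4
M1 (Black): min(-4, 4) = -4
c (White): max(-9, -16) = -9
d (White): max(-17, 8) = 8
e (White): max(-3, -20) = -3
M2 (Black): min(-9, 8, -3) = -9
f (White): max(-20, -14) = -14
g (White): max(13, 8, 16) = 16
h (White): max(-13, -3, -10, -8) = -3
M3 (Black): min(-14, 16, -3) = -14
j (White): max(-1, 15, 19) = 19
k (White): max(-20, 5, 12) = 12
M4 (Black): min(19, 12) = 12
S0 (White): max(-4, -9, -14, 12) = 12
At S0, White picks M4 (highest: 12).
At M4, Black picks k (lowest: 12).
At k, White picks an (highest: 12).
Terminal value 12.

an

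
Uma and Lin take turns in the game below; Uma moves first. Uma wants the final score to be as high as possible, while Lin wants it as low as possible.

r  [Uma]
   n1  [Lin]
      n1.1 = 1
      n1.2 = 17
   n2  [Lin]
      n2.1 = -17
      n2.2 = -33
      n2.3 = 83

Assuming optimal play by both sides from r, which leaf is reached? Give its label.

n1.1

n1 (Lin): min(1, 17) = 1
n2 (Lin): min(-17, -33, 83) = -33
r (Uma): max(1, -33) = 1
At r, Uma picks n1 (highest: 1).
At n1, Lin picks n1.1 (lowest: 1).
Terminal value 1.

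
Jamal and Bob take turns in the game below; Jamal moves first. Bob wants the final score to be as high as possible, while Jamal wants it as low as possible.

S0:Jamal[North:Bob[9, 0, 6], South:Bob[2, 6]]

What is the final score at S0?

North (Bob): max(9, 0, 6) = 9
South (Bob): max(2, 6) = 6
S0 (Jamal): min(9, 6) = 6

6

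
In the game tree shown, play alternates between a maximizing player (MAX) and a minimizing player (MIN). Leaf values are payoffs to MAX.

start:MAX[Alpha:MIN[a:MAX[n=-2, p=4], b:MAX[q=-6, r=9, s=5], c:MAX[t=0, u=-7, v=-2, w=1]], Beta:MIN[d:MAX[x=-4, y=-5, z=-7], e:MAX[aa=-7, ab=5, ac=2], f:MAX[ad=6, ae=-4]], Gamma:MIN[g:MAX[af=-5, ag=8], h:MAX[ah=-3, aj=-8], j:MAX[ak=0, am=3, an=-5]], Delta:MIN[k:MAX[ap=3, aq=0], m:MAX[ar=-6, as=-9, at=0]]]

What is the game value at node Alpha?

a (MAX): max(-2, 4) = 4
b (MAX): max(-6, 9, 5) = 9
c (MAX): max(0, -7, -2, 1) = 1
Alpha (MIN): min(4, 9, 1) = 1

1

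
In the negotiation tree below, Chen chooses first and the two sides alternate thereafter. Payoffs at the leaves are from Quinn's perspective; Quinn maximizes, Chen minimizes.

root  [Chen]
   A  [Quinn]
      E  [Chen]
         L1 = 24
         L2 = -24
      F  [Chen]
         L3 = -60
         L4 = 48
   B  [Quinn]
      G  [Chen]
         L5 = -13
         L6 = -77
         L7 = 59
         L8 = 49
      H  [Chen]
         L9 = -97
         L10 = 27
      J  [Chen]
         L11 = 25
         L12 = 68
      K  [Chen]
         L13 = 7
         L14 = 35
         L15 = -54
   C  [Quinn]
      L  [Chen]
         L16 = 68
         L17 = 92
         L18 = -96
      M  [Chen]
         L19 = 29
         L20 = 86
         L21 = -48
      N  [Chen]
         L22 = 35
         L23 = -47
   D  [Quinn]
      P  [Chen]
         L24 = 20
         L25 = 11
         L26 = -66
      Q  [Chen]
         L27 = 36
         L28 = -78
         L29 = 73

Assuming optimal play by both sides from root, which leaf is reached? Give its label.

L26

E (Chen): min(24, -24) = -24
F (Chen): min(-60, 48) = -60
A (Quinn): max(-24, -60) = -24
G (Chen): min(-13, -77, 59, 49) = -77
H (Chen): min(-97, 27) = -97
J (Chen): min(25, 68) = 25
K (Chen): min(7, 35, -54) = -54
B (Quinn): max(-77, -97, 25, -54) = 25
L (Chen): min(68, 92, -96) = -96
M (Chen): min(29, 86, -48) = -48
N (Chen): min(35, -47) = -47
C (Quinn): max(-96, -48, -47) = -47
P (Chen): min(20, 11, -66) = -66
Q (Chen): min(36, -78, 73) = -78
D (Quinn): max(-66, -78) = -66
root (Chen): min(-24, 25, -47, -66) = -66
At root, Chen picks D (lowest: -66).
At D, Quinn picks P (highest: -66).
At P, Chen picks L26 (lowest: -66).
Terminal value -66.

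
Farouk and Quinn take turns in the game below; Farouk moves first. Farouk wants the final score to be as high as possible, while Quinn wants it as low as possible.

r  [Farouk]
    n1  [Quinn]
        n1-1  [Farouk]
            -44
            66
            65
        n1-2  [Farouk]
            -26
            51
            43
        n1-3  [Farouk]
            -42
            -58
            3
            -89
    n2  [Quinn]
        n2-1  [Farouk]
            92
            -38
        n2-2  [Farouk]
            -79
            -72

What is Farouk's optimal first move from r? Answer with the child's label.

n1-1 (Farouk): max(-44, 66, 65) = 66
n1-2 (Farouk): max(-26, 51, 43) = 51
n1-3 (Farouk): max(-42, -58, 3, -89) = 3
n1 (Quinn): min(66, 51, 3) = 3
n2-1 (Farouk): max(92, -38) = 92
n2-2 (Farouk): max(-79, -72) = -72
n2 (Quinn): min(92, -72) = -72
r (Farouk): max(3, -72) = 3
Farouk at r wants the highest of {n1=3, n2=-72}, so chooses n1.

n1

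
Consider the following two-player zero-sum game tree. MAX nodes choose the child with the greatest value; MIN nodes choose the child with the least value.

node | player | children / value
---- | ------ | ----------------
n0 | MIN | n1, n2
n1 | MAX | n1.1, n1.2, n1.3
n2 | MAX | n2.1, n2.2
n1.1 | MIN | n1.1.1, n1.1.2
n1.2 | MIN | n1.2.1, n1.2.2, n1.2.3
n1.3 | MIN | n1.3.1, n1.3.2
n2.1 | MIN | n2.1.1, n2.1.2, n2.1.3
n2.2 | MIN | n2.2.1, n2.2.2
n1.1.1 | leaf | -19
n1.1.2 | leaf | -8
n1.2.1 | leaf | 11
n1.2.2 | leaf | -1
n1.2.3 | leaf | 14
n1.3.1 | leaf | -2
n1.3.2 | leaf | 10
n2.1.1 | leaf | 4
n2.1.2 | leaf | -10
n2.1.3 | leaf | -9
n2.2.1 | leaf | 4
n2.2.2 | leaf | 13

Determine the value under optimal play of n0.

n1.1 (MIN): min(-19, -8) = -19
n1.2 (MIN): min(11, -1, 14) = -1
n1.3 (MIN): min(-2, 10) = -2
n1 (MAX): max(-19, -1, -2) = -1
n2.1 (MIN): min(4, -10, -9) = -10
n2.2 (MIN): min(4, 13) = 4
n2 (MAX): max(-10, 4) = 4
n0 (MIN): min(-1, 4) = -1

-1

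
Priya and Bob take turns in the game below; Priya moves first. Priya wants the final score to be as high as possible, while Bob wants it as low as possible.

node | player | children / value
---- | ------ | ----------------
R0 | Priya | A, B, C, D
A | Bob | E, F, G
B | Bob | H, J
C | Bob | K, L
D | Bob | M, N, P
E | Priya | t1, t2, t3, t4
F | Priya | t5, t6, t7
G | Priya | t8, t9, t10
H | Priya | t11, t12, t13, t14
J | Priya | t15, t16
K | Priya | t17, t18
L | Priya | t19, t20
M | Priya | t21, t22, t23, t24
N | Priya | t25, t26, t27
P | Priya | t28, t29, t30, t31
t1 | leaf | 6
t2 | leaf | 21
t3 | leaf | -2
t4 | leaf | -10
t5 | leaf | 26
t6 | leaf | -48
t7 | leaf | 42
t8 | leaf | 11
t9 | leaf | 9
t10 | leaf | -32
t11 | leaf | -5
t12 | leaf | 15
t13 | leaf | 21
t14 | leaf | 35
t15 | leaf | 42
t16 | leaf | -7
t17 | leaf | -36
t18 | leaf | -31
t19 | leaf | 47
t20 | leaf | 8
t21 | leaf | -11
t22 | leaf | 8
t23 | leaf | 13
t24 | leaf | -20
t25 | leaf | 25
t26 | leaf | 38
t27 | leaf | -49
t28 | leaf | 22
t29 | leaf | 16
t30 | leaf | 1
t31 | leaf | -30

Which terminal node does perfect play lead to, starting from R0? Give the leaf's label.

E (Priya): max(6, 21, -2, -10) = 21
F (Priya): max(26, -48, 42) = 42
G (Priya): max(11, 9, -32) = 11
A (Bob): min(21, 42, 11) = 11
H (Priya): max(-5, 15, 21, 35) = 35
J (Priya): max(42, -7) = 42
B (Bob): min(35, 42) = 35
K (Priya): max(-36, -31) = -31
L (Priya): max(47, 8) = 47
C (Bob): min(-31, 47) = -31
M (Priya): max(-11, 8, 13, -20) = 13
N (Priya): max(25, 38, -49) = 38
P (Priya): max(22, 16, 1, -30) = 22
D (Bob): min(13, 38, 22) = 13
R0 (Priya): max(11, 35, -31, 13) = 35
At R0, Priya picks B (highest: 35).
At B, Bob picks H (lowest: 35).
At H, Priya picks t14 (highest: 35).
Terminal value 35.

t14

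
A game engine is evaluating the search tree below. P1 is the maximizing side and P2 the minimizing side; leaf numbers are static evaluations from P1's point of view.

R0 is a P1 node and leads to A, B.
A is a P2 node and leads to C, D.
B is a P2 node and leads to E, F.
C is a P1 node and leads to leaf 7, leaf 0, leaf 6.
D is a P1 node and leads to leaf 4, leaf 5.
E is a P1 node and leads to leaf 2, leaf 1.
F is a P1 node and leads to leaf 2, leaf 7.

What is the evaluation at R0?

5

C (P1): max(7, 0, 6) = 7
D (P1): max(4, 5) = 5
A (P2): min(7, 5) = 5
E (P1): max(2, 1) = 2
F (P1): max(2, 7) = 7
B (P2): min(2, 7) = 2
R0 (P1): max(5, 2) = 5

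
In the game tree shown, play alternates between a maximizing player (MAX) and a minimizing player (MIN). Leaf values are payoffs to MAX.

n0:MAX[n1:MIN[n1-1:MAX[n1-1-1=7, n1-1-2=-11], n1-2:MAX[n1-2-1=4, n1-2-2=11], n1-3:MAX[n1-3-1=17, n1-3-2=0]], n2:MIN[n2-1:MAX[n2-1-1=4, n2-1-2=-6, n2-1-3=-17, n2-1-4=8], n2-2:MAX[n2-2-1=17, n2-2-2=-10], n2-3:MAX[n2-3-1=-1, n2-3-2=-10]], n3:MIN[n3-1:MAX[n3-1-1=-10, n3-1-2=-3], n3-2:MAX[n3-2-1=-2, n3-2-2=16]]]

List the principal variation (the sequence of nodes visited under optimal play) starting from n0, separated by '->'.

n1-1 (MAX): max(7, -11) = 7
n1-2 (MAX): max(4, 11) = 11
n1-3 (MAX): max(17, 0) = 17
n1 (MIN): min(7, 11, 17) = 7
n2-1 (MAX): max(4, -6, -17, 8) = 8
n2-2 (MAX): max(17, -10) = 17
n2-3 (MAX): max(-1, -10) = -1
n2 (MIN): min(8, 17, -1) = -1
n3-1 (MAX): max(-10, -3) = -3
n3-2 (MAX): max(-2, 16) = 16
n3 (MIN): min(-3, 16) = -3
n0 (MAX): max(7, -1, -3) = 7
At n0, MAX picks n1 (highest: 7).
At n1, MIN picks n1-1 (lowest: 7).
At n1-1, MAX picks n1-1-1 (highest: 7).
Terminal value 7.

n0 -> n1 -> n1-1 -> n1-1-1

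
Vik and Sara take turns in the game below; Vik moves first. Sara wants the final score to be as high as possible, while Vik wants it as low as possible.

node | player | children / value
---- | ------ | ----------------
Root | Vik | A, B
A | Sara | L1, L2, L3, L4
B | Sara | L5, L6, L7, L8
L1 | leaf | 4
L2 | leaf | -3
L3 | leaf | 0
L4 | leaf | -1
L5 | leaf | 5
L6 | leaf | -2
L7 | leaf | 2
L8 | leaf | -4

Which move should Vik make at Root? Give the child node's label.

A

A (Sara): max(4, -3, 0, -1) = 4
B (Sara): max(5, -2, 2, -4) = 5
Root (Vik): min(4, 5) = 4
Vik at Root wants the lowest of {A=4, B=5}, so chooses A.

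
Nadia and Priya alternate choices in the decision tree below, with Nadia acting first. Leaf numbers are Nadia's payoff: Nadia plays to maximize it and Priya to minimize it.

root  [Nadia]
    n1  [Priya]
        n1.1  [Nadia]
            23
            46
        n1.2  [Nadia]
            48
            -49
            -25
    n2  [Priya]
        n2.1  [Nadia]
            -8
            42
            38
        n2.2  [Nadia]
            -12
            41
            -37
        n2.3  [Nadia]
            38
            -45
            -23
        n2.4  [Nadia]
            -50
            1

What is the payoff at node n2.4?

1

n2.4 (Nadia): max(-50, 1) = 1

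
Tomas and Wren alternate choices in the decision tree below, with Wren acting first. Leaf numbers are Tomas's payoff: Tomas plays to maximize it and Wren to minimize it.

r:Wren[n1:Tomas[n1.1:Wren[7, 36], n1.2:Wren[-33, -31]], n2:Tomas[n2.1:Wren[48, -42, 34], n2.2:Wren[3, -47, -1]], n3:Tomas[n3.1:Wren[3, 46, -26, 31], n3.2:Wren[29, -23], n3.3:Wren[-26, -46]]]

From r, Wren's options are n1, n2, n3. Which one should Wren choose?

n2

n1.1 (Wren): min(7, 36) = 7
n1.2 (Wren): min(-33, -31) = -33
n1 (Tomas): max(7, -33) = 7
n2.1 (Wren): min(48, -42, 34) = -42
n2.2 (Wren): min(3, -47, -1) = -47
n2 (Tomas): max(-42, -47) = -42
n3.1 (Wren): min(3, 46, -26, 31) = -26
n3.2 (Wren): min(29, -23) = -23
n3.3 (Wren): min(-26, -46) = -46
n3 (Tomas): max(-26, -23, -46) = -23
r (Wren): min(7, -42, -23) = -42
Wren at r wants the lowest of {n1=7, n2=-42, n3=-23}, so chooses n2.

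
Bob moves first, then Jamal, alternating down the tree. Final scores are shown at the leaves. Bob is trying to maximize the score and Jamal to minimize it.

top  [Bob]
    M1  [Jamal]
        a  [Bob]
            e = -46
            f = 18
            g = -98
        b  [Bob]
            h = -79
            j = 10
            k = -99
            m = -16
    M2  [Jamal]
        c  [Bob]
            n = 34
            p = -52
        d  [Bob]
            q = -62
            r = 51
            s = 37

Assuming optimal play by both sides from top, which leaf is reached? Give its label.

a (Bob): max(-46, 18, -98) = 18
b (Bob): max(-79, 10, -99, -16) = 10
M1 (Jamal): min(18, 10) = 10
c (Bob): max(34, -52) = 34
d (Bob): max(-62, 51, 37) = 51
M2 (Jamal): min(34, 51) = 34
top (Bob): max(10, 34) = 34
At top, Bob picks M2 (highest: 34).
At M2, Jamal picks c (lowest: 34).
At c, Bob picks n (highest: 34).
Terminal value 34.

n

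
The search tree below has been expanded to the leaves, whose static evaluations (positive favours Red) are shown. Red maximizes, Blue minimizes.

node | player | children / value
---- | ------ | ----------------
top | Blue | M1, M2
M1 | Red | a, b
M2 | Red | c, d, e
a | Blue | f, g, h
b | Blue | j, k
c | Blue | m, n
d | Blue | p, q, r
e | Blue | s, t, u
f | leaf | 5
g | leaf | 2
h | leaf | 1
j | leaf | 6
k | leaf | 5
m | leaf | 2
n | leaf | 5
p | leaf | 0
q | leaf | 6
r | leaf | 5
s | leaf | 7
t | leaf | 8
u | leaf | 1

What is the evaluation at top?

2

a (Blue): min(5, 2, 1) = 1
b (Blue): min(6, 5) = 5
M1 (Red): max(1, 5) = 5
c (Blue): min(2, 5) = 2
d (Blue): min(0, 6, 5) = 0
e (Blue): min(7, 8, 1) = 1
M2 (Red): max(2, 0, 1) = 2
top (Blue): min(5, 2) = 2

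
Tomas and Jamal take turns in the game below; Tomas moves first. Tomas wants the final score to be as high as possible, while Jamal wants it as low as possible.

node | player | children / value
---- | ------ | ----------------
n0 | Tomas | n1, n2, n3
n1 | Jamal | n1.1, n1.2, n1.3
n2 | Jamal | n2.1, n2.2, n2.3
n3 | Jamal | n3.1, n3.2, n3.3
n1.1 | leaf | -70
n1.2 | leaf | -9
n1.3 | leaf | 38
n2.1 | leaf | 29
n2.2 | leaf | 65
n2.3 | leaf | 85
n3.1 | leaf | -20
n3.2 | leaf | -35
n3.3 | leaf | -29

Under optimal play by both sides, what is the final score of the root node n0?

n1 (Jamal): min(-70, -9, 38) = -70
n2 (Jamal): min(29, 65, 85) = 29
n3 (Jamal): min(-20, -35, -29) = -35
n0 (Tomas): max(-70, 29, -35) = 29

29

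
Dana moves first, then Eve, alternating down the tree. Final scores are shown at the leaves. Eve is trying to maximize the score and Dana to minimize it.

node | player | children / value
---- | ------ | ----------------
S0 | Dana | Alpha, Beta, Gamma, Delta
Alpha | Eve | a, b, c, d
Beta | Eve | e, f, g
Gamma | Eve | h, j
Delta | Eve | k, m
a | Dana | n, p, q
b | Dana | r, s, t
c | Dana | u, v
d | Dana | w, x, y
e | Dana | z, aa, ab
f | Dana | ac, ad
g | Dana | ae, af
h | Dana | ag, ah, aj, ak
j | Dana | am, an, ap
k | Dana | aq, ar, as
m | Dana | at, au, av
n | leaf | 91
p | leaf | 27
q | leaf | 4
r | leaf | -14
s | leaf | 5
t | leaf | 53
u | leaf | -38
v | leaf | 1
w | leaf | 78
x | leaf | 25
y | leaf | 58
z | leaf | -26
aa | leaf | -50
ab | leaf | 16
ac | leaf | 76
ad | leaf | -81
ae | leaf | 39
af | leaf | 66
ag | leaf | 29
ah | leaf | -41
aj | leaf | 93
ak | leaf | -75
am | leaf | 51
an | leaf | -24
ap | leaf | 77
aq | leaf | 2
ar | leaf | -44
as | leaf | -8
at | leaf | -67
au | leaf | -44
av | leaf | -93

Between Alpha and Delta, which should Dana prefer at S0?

a (Dana): min(91, 27, 4) = 4
b (Dana): min(-14, 5, 53) = -14
c (Dana): min(-38, 1) = -38
d (Dana): min(78, 25, 58) = 25
Alpha (Eve): max(4, -14, -38, 25) = 25
k (Dana): min(2, -44, -8) = -44
m (Dana): min(-67, -44, -93) = -93
Delta (Eve): max(-44, -93) = -44
Dana prefers the lower value; Alpha=25, Delta=-44. Delta is better since -44 < 25.

Delta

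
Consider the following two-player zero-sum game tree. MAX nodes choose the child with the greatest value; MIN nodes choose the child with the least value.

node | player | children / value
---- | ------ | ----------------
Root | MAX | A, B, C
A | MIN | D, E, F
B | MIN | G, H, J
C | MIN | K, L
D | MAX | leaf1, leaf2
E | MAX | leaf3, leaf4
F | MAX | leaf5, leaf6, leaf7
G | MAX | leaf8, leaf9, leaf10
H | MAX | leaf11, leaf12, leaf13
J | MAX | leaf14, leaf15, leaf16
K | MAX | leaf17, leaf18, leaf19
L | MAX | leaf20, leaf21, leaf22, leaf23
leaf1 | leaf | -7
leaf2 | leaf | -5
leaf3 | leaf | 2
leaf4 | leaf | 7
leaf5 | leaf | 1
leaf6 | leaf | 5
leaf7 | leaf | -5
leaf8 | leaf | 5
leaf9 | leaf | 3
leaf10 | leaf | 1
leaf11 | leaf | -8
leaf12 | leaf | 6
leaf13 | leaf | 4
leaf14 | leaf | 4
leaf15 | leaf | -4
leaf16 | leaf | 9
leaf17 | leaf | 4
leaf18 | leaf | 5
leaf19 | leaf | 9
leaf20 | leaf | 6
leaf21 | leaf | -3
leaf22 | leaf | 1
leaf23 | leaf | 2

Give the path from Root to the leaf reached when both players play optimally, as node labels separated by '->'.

D (MAX): max(-7, -5) = -5
E (MAX): max(2, 7) = 7
F (MAX): max(1, 5, -5) = 5
A (MIN): min(-5, 7, 5) = -5
G (MAX): max(5, 3, 1) = 5
H (MAX): max(-8, 6, 4) = 6
J (MAX): max(4, -4, 9) = 9
B (MIN): min(5, 6, 9) = 5
K (MAX): max(4, 5, 9) = 9
L (MAX): max(6, -3, 1, 2) = 6
C (MIN): min(9, 6) = 6
Root (MAX): max(-5, 5, 6) = 6
At Root, MAX picks C (highest: 6).
At C, MIN picks L (lowest: 6).
At L, MAX picks leaf20 (highest: 6).
Terminal value 6.

Root -> C -> L -> leaf20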